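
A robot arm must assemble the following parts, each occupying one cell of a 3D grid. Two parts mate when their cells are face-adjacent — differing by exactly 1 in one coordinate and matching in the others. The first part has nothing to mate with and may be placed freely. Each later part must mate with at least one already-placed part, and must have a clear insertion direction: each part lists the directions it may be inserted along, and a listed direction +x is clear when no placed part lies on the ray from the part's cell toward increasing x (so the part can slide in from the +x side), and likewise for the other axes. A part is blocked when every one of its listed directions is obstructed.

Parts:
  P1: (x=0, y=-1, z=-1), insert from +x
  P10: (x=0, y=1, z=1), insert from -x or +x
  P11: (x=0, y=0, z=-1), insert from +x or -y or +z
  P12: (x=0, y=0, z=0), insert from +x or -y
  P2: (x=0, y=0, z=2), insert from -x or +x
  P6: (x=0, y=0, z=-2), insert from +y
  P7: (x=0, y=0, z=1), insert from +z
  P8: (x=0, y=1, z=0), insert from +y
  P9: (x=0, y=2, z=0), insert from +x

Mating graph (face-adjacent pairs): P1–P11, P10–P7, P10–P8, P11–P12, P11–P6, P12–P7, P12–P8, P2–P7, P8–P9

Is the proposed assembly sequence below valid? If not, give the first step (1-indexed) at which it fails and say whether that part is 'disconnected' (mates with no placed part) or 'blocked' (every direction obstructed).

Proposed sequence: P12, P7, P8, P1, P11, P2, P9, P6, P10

1. P12@(0, 0, 0) [+x clear] — {P12}
2. P7@(0, 0, 1) [+z clear] — {P12, P7}
3. P8@(0, 1, 0) [+y clear] — {P12, P7, P8}
4. P1@(0, -1, -1) — no placed neighbour ⇒ disconnected

Invalid at step 4 (disconnected)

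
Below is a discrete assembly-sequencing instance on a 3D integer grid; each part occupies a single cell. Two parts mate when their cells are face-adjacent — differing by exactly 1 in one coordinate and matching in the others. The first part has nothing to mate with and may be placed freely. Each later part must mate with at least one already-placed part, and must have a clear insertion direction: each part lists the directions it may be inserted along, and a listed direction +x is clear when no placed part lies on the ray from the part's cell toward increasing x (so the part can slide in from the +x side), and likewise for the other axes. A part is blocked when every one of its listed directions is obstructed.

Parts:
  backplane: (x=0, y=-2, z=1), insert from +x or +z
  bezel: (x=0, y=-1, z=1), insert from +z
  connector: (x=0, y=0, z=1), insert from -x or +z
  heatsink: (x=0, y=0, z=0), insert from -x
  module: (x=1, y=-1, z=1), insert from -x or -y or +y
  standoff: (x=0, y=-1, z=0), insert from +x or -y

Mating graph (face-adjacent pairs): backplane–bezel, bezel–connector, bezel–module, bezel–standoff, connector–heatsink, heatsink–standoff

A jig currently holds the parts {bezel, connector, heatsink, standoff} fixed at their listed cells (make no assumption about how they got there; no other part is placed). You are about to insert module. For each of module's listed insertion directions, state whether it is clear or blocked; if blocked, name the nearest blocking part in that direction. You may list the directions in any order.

-x: nearest on ray is bezel@(0, -1, 1) ⇒ blocked
-y: ray from module(1, -1, 1) has no placed part ⇒ clear
+y: ray from module(1, -1, 1) has no placed part ⇒ clear

+y: clear; -x: blocked by bezel; -y: clear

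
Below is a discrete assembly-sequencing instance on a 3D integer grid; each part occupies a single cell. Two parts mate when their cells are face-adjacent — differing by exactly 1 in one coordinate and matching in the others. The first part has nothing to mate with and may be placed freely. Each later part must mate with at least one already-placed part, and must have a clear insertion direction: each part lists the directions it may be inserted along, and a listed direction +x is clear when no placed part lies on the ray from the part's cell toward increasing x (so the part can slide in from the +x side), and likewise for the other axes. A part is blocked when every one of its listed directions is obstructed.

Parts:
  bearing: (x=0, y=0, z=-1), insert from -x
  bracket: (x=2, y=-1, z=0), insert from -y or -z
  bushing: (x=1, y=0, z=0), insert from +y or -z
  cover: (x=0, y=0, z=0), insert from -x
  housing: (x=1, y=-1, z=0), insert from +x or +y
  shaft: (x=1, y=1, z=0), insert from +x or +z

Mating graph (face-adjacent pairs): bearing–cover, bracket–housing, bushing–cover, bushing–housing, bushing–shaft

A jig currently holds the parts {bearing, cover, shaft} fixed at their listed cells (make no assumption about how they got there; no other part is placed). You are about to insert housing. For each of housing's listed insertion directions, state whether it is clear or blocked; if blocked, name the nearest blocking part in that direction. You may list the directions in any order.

+x: ray from housing(1, -1, 0) has no placed part ⇒ clear
+y: nearest on ray is shaft@(1, 1, 0) ⇒ blocked

+x: clear; +y: blocked by shaft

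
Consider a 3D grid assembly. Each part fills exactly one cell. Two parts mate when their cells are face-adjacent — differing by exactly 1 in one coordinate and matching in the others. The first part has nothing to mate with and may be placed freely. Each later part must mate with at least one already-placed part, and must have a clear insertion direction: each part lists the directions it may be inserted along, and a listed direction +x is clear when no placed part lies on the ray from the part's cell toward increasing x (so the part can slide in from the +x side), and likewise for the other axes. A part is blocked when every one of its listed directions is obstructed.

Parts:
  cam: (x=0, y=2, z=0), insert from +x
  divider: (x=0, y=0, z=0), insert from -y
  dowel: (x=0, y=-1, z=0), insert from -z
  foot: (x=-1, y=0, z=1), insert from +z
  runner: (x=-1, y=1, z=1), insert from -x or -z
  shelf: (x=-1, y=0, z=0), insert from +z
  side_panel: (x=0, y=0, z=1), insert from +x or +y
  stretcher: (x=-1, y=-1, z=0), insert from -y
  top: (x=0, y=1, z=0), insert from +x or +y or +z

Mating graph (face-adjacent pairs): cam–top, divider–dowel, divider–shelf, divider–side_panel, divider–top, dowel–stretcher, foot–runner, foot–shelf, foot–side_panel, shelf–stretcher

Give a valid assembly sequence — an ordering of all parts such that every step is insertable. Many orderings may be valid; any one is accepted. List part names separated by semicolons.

1. cam@(0, 2, 0) [+x clear] — {cam}
2. top@(0, 1, 0) [+x clear] — {cam, top}
3. divider@(0, 0, 0) [-y clear] — {cam, divider, top}
4. dowel@(0, -1, 0) [-z clear] — {cam, divider, dowel, top}
5. stretcher@(-1, -1, 0) [-y clear] — {cam, divider, dowel, stretcher, top}
6. shelf@(-1, 0, 0) [+z clear] — {cam, divider, dowel, shelf, stretcher, top}
7. foot@(-1, 0, 1) [+z clear] — {cam, divider, dowel, foot, shelf, stretcher, top}
8. runner@(-1, 1, 1) [-x clear] — {cam, divider, dowel, foot, runner, shelf, stretcher, top}
9. side_panel@(0, 0, 1) [+x clear] — {cam, divider, dowel, foot, runner, shelf, side_panel, stretcher, top}

cam; top; divider; dowel; stretcher; shelf; foot; runner; side_panel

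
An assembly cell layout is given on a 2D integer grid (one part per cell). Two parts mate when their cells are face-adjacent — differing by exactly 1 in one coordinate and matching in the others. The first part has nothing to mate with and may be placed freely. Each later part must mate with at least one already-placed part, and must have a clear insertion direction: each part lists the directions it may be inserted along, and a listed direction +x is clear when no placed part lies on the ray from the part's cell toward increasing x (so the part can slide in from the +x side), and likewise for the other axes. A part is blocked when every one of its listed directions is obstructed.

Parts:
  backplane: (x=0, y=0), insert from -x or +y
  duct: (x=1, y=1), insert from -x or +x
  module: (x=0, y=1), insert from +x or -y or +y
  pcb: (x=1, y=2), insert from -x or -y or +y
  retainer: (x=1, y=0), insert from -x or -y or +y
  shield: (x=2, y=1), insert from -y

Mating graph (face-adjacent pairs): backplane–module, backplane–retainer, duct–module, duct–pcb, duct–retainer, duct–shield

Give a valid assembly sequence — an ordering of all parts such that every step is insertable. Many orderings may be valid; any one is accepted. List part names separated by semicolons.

1. backplane@(0, 0) [-x clear] — {backplane}
2. module@(0, 1) [+x clear] — {backplane, module}
3. duct@(1, 1) [+x clear] — {backplane, duct, module}
4. pcb@(1, 2) [-x clear] — {backplane, duct, module, pcb}
5. shield@(2, 1) [-y clear] — {backplane, duct, module, pcb, shield}
6. retainer@(1, 0) [-y clear] — {backplane, duct, module, pcb, retainer, shield}

backplane; module; duct; pcb; shield; retainer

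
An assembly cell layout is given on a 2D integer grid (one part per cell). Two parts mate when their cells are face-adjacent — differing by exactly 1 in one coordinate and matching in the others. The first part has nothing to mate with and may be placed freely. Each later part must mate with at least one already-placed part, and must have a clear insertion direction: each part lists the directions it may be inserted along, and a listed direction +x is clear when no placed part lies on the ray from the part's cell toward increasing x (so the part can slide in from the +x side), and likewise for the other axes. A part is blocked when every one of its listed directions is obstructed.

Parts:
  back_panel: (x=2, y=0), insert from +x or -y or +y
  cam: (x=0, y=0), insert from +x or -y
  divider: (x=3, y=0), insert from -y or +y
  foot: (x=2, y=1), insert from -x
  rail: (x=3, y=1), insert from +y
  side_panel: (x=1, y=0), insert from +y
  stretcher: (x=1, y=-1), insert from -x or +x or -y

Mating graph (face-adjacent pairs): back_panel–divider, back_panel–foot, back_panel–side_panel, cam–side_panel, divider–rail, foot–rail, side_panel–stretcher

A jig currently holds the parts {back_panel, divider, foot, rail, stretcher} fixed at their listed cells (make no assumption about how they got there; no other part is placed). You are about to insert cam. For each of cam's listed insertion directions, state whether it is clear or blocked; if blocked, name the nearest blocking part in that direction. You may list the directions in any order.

+x: blocked by back_panel; -y: clear

+x: nearest on ray is back_panel@(2, 0) ⇒ blocked
-y: ray from cam(0, 0) has no placed part ⇒ clear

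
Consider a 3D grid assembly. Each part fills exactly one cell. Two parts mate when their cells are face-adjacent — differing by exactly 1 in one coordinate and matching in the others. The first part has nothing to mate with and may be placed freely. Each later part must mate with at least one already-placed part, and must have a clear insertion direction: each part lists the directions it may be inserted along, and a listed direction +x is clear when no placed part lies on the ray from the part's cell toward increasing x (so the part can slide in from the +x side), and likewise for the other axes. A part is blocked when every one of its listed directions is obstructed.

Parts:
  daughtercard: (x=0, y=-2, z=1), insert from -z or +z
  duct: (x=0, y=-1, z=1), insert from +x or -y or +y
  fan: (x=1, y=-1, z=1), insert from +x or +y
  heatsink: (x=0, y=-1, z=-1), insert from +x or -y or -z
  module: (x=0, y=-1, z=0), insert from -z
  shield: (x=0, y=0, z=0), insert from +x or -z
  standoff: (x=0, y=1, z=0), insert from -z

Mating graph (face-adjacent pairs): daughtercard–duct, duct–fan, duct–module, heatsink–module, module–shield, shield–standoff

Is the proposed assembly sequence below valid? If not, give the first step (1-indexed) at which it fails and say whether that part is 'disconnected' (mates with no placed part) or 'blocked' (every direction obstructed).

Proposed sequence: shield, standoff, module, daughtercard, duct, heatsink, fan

1. shield@(0, 0, 0) [+x clear] — {shield}
2. standoff@(0, 1, 0) [-z clear] — {shield, standoff}
3. module@(0, -1, 0) [-z clear] — {module, shield, standoff}
4. daughtercard@(0, -2, 1) — no placed neighbour ⇒ disconnected

Invalid at step 4 (disconnected)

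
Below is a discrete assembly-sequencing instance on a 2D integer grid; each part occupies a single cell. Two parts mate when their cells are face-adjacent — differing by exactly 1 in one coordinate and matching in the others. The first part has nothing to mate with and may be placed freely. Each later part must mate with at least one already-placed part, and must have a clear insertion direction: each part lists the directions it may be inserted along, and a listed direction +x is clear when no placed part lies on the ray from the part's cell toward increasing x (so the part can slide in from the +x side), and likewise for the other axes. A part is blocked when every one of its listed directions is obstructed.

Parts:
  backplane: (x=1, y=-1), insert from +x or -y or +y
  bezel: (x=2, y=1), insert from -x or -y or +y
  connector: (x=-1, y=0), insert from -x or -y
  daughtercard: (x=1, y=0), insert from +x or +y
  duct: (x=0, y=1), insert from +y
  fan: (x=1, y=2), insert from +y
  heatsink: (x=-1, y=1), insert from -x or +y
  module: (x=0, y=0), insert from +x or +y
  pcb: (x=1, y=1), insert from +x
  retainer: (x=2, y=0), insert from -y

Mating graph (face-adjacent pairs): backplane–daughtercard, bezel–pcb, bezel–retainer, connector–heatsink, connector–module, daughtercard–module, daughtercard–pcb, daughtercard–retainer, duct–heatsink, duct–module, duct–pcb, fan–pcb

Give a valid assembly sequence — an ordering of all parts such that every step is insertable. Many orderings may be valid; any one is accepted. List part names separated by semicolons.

1. duct@(0, 1) [+y clear] — {duct}
2. module@(0, 0) [+x clear] — {duct, module}
3. heatsink@(-1, 1) [-x clear] — {duct, heatsink, module}
4. connector@(-1, 0) [-x clear] — {connector, duct, heatsink, module}
5. pcb@(1, 1) [+x clear] — {connector, duct, heatsink, module, pcb}
6. fan@(1, 2) [+y clear] — {connector, duct, fan, heatsink, module, pcb}
7. bezel@(2, 1) [-y clear] — {bezel, connector, duct, fan, heatsink, module, pcb}
8. daughtercard@(1, 0) [+x clear] — {bezel, connector, daughtercard, duct, fan, heatsink, module, pcb}
9. retainer@(2, 0) [-y clear] — {bezel, connector, daughtercard, duct, fan, heatsink, module, pcb, retainer}
10. backplane@(1, -1) [+x clear] — {backplane, bezel, connector, daughtercard, duct, fan, heatsink, module, pcb, retainer}

duct; module; heatsink; connector; pcb; fan; bezel; daughtercard; retainer; backplane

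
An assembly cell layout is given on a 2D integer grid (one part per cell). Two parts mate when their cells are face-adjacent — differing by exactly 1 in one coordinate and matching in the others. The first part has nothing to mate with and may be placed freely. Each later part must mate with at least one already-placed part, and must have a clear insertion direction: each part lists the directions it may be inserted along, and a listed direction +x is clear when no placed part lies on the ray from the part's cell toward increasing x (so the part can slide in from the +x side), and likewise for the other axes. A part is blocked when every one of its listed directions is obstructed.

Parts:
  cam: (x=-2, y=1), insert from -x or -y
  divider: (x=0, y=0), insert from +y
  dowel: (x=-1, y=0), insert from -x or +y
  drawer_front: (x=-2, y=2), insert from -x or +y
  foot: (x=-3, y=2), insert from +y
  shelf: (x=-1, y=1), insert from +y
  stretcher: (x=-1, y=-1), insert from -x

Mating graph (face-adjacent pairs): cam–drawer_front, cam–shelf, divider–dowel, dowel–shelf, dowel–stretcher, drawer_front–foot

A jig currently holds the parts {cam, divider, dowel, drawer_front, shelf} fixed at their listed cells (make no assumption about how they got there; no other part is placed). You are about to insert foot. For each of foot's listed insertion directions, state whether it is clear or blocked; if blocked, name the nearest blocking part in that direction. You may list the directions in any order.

+y: clear

+y: ray from foot(-3, 2) has no placed part ⇒ clear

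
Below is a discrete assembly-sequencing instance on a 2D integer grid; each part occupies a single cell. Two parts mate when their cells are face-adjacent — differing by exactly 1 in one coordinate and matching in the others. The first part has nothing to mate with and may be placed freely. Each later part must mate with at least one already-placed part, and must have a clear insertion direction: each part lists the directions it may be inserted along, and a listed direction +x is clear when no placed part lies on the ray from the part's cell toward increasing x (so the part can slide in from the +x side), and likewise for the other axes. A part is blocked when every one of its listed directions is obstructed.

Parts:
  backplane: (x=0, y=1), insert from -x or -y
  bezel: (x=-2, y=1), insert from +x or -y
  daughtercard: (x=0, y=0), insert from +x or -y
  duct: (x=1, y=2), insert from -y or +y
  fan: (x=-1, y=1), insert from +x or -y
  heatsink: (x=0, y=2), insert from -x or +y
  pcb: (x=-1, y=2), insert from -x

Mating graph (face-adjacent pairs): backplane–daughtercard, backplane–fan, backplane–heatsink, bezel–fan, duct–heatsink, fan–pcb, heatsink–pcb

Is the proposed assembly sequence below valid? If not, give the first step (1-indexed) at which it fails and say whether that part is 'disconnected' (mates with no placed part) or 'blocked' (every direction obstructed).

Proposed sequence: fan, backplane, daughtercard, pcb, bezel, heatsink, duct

Valid

1. fan@(-1, 1) [+x clear] — {fan}
2. backplane@(0, 1) [-y clear] — {backplane, fan}
3. daughtercard@(0, 0) [+x clear] — {backplane, daughtercard, fan}
4. pcb@(-1, 2) [-x clear] — {backplane, daughtercard, fan, pcb}
5. bezel@(-2, 1) [-y clear] — {backplane, bezel, daughtercard, fan, pcb}
6. heatsink@(0, 2) [+y clear] — {backplane, bezel, daughtercard, fan, heatsink, pcb}
7. duct@(1, 2) [-y clear] — {backplane, bezel, daughtercard, duct, fan, heatsink, pcb}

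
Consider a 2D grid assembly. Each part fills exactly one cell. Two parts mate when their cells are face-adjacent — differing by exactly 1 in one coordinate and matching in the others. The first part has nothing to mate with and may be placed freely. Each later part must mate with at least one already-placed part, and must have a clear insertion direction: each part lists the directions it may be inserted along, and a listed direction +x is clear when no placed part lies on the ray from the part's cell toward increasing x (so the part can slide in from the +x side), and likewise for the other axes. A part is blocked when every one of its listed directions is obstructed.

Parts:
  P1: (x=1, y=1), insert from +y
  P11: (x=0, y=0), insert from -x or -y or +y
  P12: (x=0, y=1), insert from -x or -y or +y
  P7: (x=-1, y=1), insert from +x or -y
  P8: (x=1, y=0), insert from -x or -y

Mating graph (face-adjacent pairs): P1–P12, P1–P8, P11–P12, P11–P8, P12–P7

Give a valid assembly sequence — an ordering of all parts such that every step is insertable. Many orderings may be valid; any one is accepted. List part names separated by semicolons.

P8; P11; P1; P12; P7

1. P8@(1, 0) [-x clear] — {P8}
2. P11@(0, 0) [-x clear] — {P11, P8}
3. P1@(1, 1) [+y clear] — {P1, P11, P8}
4. P12@(0, 1) [-x clear] — {P1, P11, P12, P8}
5. P7@(-1, 1) [-y clear] — {P1, P11, P12, P7, P8}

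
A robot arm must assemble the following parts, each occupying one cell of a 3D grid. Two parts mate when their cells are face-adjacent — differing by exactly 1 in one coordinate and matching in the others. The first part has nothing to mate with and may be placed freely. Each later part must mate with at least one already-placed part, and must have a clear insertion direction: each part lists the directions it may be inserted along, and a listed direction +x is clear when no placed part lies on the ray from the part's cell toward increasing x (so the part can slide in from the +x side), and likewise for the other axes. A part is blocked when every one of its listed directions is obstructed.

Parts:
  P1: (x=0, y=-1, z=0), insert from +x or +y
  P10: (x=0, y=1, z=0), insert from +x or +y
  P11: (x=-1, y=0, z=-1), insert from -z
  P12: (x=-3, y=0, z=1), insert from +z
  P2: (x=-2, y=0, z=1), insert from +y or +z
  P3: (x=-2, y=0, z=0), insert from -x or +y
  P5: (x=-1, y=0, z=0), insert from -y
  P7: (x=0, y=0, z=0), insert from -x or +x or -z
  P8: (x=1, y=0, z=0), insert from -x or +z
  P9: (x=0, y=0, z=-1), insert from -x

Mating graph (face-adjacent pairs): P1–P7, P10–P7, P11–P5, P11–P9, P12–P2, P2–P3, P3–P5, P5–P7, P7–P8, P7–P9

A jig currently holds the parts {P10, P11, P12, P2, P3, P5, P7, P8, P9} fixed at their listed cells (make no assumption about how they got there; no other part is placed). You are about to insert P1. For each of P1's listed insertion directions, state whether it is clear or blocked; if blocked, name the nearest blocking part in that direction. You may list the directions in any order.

+x: ray from P1(0, -1, 0) has no placed part ⇒ clear
+y: nearest on ray is P7@(0, 0, 0) ⇒ blocked

+x: clear; +y: blocked by P7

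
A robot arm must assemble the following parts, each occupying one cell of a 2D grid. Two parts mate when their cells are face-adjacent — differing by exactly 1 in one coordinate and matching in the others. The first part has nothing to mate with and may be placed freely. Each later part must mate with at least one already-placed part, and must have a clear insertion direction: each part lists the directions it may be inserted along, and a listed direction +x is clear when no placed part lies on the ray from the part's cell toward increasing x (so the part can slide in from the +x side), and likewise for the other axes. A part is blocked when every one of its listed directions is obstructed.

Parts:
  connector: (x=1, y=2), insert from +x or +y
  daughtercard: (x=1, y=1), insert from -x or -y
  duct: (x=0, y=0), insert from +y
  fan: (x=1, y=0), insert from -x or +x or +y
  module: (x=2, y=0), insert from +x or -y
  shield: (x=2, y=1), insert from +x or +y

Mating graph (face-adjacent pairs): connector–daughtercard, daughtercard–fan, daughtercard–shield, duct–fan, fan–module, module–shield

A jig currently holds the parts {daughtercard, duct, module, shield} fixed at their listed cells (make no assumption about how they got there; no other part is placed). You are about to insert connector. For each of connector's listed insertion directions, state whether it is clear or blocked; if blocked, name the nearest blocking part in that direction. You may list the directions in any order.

+x: ray from connector(1, 2) has no placed part ⇒ clear
+y: ray from connector(1, 2) has no placed part ⇒ clear

+x: clear; +y: clear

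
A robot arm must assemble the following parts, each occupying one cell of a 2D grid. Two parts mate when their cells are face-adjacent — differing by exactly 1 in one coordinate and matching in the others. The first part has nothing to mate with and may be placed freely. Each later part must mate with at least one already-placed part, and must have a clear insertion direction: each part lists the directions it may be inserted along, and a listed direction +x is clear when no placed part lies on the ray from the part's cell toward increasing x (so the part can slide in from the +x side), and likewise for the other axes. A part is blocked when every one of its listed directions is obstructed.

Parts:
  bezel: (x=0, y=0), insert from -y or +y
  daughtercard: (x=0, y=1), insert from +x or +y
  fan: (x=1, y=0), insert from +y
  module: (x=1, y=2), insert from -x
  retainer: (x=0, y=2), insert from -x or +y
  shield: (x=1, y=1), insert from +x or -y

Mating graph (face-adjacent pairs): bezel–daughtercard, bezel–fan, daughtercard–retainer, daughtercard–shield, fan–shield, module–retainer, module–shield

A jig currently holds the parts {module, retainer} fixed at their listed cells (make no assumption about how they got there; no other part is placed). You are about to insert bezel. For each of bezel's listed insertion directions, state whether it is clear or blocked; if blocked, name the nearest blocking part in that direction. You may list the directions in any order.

-y: ray from bezel(0, 0) has no placed part ⇒ clear
+y: nearest on ray is retainer@(0, 2) ⇒ blocked

+y: blocked by retainer; -y: clear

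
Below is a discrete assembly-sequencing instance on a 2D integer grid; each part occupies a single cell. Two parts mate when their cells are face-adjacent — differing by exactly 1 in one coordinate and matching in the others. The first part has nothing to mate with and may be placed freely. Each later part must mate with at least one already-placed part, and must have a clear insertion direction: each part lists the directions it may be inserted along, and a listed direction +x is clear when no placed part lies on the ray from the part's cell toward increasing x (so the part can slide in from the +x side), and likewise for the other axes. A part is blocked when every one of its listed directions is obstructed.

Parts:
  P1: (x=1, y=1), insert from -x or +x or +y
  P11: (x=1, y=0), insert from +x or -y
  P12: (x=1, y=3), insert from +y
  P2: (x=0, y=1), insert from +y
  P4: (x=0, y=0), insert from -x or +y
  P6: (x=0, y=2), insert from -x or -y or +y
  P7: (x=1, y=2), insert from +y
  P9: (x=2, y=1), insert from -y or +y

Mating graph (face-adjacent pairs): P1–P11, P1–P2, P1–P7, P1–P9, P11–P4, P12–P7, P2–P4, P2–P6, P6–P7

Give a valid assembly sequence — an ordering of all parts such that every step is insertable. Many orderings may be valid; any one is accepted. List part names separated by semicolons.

P7; P12; P1; P11; P4; P2; P6; P9

1. P7@(1, 2) [+y clear] — {P7}
2. P12@(1, 3) [+y clear] — {P12, P7}
3. P1@(1, 1) [-x clear] — {P1, P12, P7}
4. P11@(1, 0) [+x clear] — {P1, P11, P12, P7}
5. P4@(0, 0) [-x clear] — {P1, P11, P12, P4, P7}
6. P2@(0, 1) [+y clear] — {P1, P11, P12, P2, P4, P7}
7. P6@(0, 2) [-x clear] — {P1, P11, P12, P2, P4, P6, P7}
8. P9@(2, 1) [-y clear] — {P1, P11, P12, P2, P4, P6, P7, P9}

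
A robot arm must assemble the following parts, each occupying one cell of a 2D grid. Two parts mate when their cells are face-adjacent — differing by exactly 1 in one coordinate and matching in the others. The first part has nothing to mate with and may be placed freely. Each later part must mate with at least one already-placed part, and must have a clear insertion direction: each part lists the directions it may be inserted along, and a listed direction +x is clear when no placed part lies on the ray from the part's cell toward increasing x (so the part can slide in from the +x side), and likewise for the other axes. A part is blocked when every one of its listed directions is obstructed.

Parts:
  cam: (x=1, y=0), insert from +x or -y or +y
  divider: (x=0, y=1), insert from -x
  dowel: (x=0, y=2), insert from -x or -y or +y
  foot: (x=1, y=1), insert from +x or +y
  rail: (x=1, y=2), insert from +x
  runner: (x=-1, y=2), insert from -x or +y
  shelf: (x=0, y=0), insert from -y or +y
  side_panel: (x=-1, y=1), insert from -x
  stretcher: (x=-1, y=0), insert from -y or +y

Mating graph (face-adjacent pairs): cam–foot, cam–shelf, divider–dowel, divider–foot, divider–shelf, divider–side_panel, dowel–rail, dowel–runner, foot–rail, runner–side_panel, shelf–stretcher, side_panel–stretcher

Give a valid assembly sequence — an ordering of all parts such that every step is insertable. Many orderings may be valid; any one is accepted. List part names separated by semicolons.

stretcher; shelf; cam; divider; foot; side_panel; runner; dowel; rail

1. stretcher@(-1, 0) [-y clear] — {stretcher}
2. shelf@(0, 0) [-y clear] — {shelf, stretcher}
3. cam@(1, 0) [+x clear] — {cam, shelf, stretcher}
4. divider@(0, 1) [-x clear] — {cam, divider, shelf, stretcher}
5. foot@(1, 1) [+x clear] — {cam, divider, foot, shelf, stretcher}
6. side_panel@(-1, 1) [-x clear] — {cam, divider, foot, shelf, side_panel, stretcher}
7. runner@(-1, 2) [-x clear] — {cam, divider, foot, runner, shelf, side_panel, stretcher}
8. dowel@(0, 2) [+y clear] — {cam, divider, dowel, foot, runner, shelf, side_panel, stretcher}
9. rail@(1, 2) [+x clear] — {cam, divider, dowel, foot, rail, runner, shelf, side_panel, stretcher}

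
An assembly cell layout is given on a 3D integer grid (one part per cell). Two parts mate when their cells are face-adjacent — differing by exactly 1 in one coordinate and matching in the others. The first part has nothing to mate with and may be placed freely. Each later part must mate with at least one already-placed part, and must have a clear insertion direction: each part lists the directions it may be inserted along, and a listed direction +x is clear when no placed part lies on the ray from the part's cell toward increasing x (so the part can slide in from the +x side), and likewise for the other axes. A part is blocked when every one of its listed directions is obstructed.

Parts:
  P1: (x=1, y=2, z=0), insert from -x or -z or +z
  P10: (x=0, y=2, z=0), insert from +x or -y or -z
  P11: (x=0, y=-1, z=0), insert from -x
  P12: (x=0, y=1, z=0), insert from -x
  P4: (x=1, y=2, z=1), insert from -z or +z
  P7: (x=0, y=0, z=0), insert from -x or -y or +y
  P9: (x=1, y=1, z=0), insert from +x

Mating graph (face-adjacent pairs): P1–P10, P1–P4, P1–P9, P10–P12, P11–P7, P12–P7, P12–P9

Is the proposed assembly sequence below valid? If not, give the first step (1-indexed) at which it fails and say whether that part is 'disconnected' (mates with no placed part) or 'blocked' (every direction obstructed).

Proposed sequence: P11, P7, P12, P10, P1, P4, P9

Valid

1. P11@(0, -1, 0) [-x clear] — {P11}
2. P7@(0, 0, 0) [-x clear] — {P11, P7}
3. P12@(0, 1, 0) [-x clear] — {P11, P12, P7}
4. P10@(0, 2, 0) [+x clear] — {P10, P11, P12, P7}
5. P1@(1, 2, 0) [-z clear] — {P1, P10, P11, P12, P7}
6. P4@(1, 2, 1) [+z clear] — {P1, P10, P11, P12, P4, P7}
7. P9@(1, 1, 0) [+x clear] — {P1, P10, P11, P12, P4, P7, P9}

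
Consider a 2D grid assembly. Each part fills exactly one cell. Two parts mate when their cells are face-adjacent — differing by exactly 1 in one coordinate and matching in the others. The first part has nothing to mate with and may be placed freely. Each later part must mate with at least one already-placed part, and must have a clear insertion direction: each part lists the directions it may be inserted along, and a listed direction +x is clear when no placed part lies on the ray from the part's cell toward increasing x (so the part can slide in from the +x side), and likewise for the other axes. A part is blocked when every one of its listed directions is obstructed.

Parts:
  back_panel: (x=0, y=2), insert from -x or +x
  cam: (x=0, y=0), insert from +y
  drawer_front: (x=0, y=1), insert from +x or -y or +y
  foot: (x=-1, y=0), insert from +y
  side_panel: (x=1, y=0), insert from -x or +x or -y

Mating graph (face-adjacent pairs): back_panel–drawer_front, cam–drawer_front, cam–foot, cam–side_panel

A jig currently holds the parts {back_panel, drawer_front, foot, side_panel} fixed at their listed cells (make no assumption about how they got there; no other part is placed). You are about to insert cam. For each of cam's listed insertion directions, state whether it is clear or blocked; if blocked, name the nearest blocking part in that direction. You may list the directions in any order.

+y: blocked by drawer_front

+y: nearest on ray is drawer_front@(0, 1) ⇒ blocked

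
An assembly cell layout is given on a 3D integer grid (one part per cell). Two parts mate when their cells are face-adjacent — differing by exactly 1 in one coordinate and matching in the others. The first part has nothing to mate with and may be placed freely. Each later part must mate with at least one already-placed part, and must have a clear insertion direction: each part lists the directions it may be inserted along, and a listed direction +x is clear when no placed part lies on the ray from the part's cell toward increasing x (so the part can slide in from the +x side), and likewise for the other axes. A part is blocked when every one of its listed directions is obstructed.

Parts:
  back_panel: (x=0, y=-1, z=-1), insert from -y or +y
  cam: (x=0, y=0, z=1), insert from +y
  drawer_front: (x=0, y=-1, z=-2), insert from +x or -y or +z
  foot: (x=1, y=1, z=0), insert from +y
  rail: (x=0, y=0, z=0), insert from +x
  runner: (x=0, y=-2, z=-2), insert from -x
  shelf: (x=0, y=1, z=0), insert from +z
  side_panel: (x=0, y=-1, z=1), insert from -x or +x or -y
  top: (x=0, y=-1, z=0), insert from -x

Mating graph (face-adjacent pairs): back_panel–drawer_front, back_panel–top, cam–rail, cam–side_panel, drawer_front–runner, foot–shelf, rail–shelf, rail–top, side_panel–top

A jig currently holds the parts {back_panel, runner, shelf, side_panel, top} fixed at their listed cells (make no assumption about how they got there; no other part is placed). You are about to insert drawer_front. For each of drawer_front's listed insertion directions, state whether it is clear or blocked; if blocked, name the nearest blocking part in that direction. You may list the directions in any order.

+x: clear; +z: blocked by back_panel; -y: blocked by runner

+x: ray from drawer_front(0, -1, -2) has no placed part ⇒ clear
-y: nearest on ray is runner@(0, -2, -2) ⇒ blocked
+z: nearest on ray is back_panel@(0, -1, -1) ⇒ blocked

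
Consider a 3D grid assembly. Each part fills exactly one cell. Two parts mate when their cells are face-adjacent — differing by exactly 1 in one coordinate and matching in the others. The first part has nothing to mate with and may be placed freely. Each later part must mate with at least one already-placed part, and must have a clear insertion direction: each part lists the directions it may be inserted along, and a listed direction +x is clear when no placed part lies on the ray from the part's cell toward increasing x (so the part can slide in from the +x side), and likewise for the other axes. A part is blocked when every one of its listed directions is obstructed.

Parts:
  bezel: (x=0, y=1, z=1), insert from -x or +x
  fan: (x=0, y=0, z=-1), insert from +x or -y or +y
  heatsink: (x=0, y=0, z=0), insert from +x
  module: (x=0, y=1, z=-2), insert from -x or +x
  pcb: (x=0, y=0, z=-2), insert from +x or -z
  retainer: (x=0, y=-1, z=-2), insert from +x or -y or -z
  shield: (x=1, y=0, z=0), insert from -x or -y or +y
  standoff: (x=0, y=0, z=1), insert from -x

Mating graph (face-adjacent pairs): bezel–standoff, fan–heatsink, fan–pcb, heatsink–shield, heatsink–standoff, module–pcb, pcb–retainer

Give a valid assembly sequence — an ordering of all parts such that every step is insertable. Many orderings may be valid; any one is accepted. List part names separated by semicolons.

heatsink; shield; standoff; bezel; fan; pcb; module; retainer

1. heatsink@(0, 0, 0) [+x clear] — {heatsink}
2. shield@(1, 0, 0) [-y clear] — {heatsink, shield}
3. standoff@(0, 0, 1) [-x clear] — {heatsink, shield, standoff}
4. bezel@(0, 1, 1) [-x clear] — {bezel, heatsink, shield, standoff}
5. fan@(0, 0, -1) [+x clear] — {bezel, fan, heatsink, shield, standoff}
6. pcb@(0, 0, -2) [+x clear] — {bezel, fan, heatsink, pcb, shield, standoff}
7. module@(0, 1, -2) [-x clear] — {bezel, fan, heatsink, module, pcb, shield, standoff}
8. retainer@(0, -1, -2) [+x clear] — {bezel, fan, heatsink, module, pcb, retainer, shield, standoff}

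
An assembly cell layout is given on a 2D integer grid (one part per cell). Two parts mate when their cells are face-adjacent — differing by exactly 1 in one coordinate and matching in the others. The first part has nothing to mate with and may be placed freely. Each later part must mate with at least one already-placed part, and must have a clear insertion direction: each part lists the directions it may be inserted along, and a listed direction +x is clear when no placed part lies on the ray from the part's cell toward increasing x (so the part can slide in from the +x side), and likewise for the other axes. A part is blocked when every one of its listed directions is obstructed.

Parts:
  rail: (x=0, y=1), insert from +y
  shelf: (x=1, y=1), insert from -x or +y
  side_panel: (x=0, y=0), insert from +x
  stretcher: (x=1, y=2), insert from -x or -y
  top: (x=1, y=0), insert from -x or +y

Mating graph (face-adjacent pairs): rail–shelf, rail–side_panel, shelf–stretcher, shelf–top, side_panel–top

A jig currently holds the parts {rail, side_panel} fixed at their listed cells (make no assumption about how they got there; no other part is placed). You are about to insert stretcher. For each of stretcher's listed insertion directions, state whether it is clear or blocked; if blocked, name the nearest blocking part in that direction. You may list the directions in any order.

-x: ray from stretcher(1, 2) has no placed part ⇒ clear
-y: ray from stretcher(1, 2) has no placed part ⇒ clear

-x: clear; -y: clear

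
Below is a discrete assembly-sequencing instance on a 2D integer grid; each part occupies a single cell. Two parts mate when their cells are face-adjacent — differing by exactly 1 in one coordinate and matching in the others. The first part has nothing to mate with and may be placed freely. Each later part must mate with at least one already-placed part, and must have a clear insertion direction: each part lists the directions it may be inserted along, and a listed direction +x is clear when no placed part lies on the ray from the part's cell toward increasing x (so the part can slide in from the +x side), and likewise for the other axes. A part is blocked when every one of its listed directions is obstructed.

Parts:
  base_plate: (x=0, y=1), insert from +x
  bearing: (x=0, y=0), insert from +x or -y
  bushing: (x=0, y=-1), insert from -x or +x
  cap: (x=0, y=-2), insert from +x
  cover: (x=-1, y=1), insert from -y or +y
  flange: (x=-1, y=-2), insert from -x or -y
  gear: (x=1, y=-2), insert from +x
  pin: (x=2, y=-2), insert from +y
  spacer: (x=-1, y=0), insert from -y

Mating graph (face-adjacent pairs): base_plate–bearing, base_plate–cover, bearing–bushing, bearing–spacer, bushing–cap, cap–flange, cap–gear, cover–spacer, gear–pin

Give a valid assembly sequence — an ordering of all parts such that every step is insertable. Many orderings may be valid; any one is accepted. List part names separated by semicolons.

1. cap@(0, -2) [+x clear] — {cap}
2. bushing@(0, -1) [-x clear] — {bushing, cap}
3. bearing@(0, 0) [+x clear] — {bearing, bushing, cap}
4. base_plate@(0, 1) [+x clear] — {base_plate, bearing, bushing, cap}
5. cover@(-1, 1) [-y clear] — {base_plate, bearing, bushing, cap, cover}
6. spacer@(-1, 0) [-y clear] — {base_plate, bearing, bushing, cap, cover, spacer}
7. flange@(-1, -2) [-x clear] — {base_plate, bearing, bushing, cap, cover, flange, spacer}
8. gear@(1, -2) [+x clear] — {base_plate, bearing, bushing, cap, cover, flange, gear, spacer}
9. pin@(2, -2) [+y clear] — {base_plate, bearing, bushing, cap, cover, flange, gear, pin, spacer}

cap; bushing; bearing; base_plate; cover; spacer; flange; gear; pin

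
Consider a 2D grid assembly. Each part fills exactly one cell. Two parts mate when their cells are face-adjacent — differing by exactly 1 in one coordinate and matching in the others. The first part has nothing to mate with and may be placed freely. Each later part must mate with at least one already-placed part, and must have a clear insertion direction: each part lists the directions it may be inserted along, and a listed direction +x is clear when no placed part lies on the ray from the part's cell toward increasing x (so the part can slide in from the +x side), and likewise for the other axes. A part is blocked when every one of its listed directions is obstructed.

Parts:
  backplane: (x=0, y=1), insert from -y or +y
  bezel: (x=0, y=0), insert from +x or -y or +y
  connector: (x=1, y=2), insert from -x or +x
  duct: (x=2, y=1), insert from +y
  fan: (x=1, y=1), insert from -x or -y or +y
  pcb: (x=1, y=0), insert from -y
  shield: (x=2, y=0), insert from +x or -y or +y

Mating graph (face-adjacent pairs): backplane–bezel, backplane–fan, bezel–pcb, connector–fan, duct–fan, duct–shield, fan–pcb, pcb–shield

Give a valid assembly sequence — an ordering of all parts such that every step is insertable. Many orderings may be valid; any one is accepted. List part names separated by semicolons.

1. pcb@(1, 0) [-y clear] — {pcb}
2. bezel@(0, 0) [-y clear] — {bezel, pcb}
3. backplane@(0, 1) [+y clear] — {backplane, bezel, pcb}
4. fan@(1, 1) [+y clear] — {backplane, bezel, fan, pcb}
5. duct@(2, 1) [+y clear] — {backplane, bezel, duct, fan, pcb}
6. shield@(2, 0) [+x clear] — {backplane, bezel, duct, fan, pcb, shield}
7. connector@(1, 2) [-x clear] — {backplane, bezel, connector, duct, fan, pcb, shield}

pcb; bezel; backplane; fan; duct; shield; connector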